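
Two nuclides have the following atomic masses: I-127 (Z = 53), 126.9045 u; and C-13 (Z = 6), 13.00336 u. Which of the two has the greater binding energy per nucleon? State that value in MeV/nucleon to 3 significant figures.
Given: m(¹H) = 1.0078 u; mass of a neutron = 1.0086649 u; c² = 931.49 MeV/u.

I-127; 8.44 MeV/nucleon

I-127: Σm = 53(1.0078) + 74(1.0086649) = 128.0546026 u; Δm = 1.1501026 u; E_B = 1071.31 MeV; E_B/A = 8.436 MeV
C-13: Σm = 6(1.0078) + 7(1.0086649) = 13.1074543 u; Δm = 0.1040943 u; E_B = 96.963 MeV; E_B/A = 7.459 MeV
I-127 has the higher binding energy per nucleon, so it is the more tightly bound nucleus.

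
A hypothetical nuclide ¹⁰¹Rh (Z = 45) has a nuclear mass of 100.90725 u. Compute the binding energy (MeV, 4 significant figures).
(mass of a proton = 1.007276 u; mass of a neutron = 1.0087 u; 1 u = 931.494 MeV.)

845.2 MeV

With 45 protons and 56 neutrons (A = 101):
Σm = 45·m_p + 56·m_n = 45.327420 + 56.4872 = 101.814620 u
Δm = 101.814620 − 100.90725 = 0.907370 u
Converting to energy: 0.907370 u × 931.494 MeV/u = 845.210 MeV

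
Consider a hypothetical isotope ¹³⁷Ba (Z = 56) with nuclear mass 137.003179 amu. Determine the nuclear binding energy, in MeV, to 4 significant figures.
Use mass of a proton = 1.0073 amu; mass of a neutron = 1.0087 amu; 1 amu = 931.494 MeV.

1034 MeV

Z = 56, so N = A − Z = 137 − 56 = 81.
Σm = 56·m_p + 81·m_n = 56.4088 + 81.7047 = 138.1135 amu
The mass defect is 138.1135 − 137.003179 = 1.110321 amu.
E_B = 1.110321 × 931.494 = 1034.26 MeV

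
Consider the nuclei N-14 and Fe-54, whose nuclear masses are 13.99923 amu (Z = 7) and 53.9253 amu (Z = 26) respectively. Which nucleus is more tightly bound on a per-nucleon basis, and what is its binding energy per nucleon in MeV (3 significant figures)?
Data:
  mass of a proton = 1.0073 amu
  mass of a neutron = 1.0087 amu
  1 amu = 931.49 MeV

Fe-54; 8.76 MeV/nucleon

N-14: Σm = 7(1.0073) + 7(1.0087) = 14.1120 amu; Δm = 0.11277 amu; E_B = 105.04 MeV; E_B/A = 7.503 MeV
Fe-54: Σm = 26(1.0073) + 28(1.0087) = 54.4334 amu; Δm = 0.5081 amu; E_B = 473.29 MeV; E_B/A = 8.7646 MeV
Fe-54 has the higher binding energy per nucleon, so it is the more tightly bound nucleus.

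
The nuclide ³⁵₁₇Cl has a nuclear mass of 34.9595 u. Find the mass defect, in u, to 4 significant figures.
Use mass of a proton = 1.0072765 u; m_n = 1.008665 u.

Z = 17, so N = A − Z = 35 − 17 = 18.
Mass of separated nucleons = 17(1.0072765) + 18(1.008665) = 17.1237005 + 18.155970 = 35.2796705 u
Mass defect Δm = 35.2796705 − 34.9595 = 0.3201705 u

0.3202 u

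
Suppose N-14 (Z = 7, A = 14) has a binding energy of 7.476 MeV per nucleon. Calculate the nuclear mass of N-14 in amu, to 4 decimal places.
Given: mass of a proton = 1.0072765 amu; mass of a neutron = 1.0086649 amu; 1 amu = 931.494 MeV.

13.9992 amu

Total binding energy = 14 × 7.476 = 104.664 MeV
Mass defect = 104.664 MeV / (931.494 MeV/amu) = 0.112361 amu
Constituent mass = 7(1.0072765) + 7(1.0086649) = 14.1115898 amu
Nuclear mass = 14.1115898 − 0.112361 = 13.9992288 amu ≈ 13.9992 amu (to 4 decimal places)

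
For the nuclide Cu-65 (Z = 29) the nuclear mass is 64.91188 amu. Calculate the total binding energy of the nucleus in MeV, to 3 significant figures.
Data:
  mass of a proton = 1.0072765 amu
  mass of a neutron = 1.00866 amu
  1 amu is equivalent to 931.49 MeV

569 MeV

The nucleus contains 29 protons and 65 − 29 = 36 neutrons.
Σm = 29·m_p + 36·m_n = 29.2110185 + 36.31176 = 65.5227785 amu
Mass defect Δm = 65.5227785 − 64.91188 = 0.6108985 amu
E_B = 0.6108985 × 931.49 = 569.046 MeV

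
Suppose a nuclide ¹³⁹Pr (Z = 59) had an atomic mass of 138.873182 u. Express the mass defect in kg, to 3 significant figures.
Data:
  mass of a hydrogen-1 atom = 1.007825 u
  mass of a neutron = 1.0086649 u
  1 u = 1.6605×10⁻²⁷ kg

Σm = 59·m(¹H) + 80·m_n = 59.461675 + 80.6931920 = 140.1548670 u
The mass defect is 140.1548670 − 138.873182 = 1.2816850 u.
In SI units: 1.2816850 u × 1.6605×10⁻²⁷ kg/u = 2.1282e-27 kg

2.13e-27 kg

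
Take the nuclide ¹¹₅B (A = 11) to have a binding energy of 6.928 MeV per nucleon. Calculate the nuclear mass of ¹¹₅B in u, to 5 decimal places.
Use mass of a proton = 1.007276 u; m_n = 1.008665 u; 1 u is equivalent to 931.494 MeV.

Total binding energy = 11 × 6.928 = 76.208 MeV
Mass defect = 76.208 MeV / (931.494 MeV/u) = 0.0818127 u
Constituent mass = 5(1.007276) + 6(1.008665) = 11.088370 u
Nuclear mass = 11.088370 − 0.0818127 = 11.0065573 u ≈ 11.00656 u (to 5 decimal places)

11.00656 u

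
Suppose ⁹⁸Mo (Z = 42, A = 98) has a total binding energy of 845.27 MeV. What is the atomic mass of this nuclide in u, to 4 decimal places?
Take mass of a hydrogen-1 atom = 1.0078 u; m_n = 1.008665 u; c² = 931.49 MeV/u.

Mass defect = 845.27 MeV / (931.49 MeV/u) = 0.907439 u
Constituent mass = 42(1.0078) + 56(1.008665) = 98.812840 u
Atomic mass = 98.812840 − 0.907439 = 97.905401 u ≈ 97.9054 u (to 4 decimal places)

97.9054 u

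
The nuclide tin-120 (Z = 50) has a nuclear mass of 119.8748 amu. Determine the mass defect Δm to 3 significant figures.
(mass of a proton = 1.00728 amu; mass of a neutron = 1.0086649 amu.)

1.10 amu

Mass of separated nucleons = 50(1.00728) + 70(1.0086649) = 50.36400 + 70.6065430 = 120.9705430 amu
Δm = 120.9705430 − 119.8748 = 1.0957430 amu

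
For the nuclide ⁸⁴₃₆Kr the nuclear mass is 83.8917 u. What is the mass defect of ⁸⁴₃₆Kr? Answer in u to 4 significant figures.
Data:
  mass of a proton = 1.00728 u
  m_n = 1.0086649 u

0.7863 u

Σm = 36·m_p + 48·m_n = 36.26208 + 48.4159152 = 84.6779952 u
Δm = 84.6779952 − 83.8917 = 0.7862952 u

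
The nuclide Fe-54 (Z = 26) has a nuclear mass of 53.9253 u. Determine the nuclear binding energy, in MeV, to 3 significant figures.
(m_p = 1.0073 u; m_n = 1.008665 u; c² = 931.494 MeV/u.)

472 MeV

Mass of separated nucleons = 26(1.0073) + 28(1.008665) = 26.1898 + 28.242620 = 54.432420 u
The mass defect is 54.432420 − 53.9253 = 0.507120 u.
E_B = 0.507120 × 931.494 = 472.379 MeV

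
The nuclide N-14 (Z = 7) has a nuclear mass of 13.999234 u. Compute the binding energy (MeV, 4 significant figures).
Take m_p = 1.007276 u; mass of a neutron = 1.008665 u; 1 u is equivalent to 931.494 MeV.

Z = 7, so N = A − Z = 14 − 7 = 7.
Mass of separated nucleons = 7(1.007276) + 7(1.008665) = 7.050932 + 7.060655 = 14.111587 u
Mass defect Δm = 14.111587 − 13.999234 = 0.112353 u
Binding energy = Δm·c² = 0.112353 × 931.494 MeV/u = 104.656 MeV

104.7 MeV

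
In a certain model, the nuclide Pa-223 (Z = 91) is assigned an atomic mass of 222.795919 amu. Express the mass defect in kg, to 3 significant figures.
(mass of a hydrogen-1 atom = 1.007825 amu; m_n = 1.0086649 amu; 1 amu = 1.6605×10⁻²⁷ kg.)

Mass of separated nucleons = 91(1.007825) + 132(1.0086649) = 91.712075 + 133.1437668 = 224.8558418 amu
Δm = 224.8558418 − 222.795919 = 2.0599228 amu
In SI units: 2.0599228 amu × 1.6605×10⁻²⁷ kg/amu = 3.4205e-27 kg

3.42e-27 kg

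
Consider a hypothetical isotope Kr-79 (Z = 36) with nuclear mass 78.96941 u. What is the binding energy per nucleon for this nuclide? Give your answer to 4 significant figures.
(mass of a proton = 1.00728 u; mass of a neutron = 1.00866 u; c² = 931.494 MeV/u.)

Z = 36, so N = A − Z = 79 − 36 = 43.
Σm = 36·m_p + 43·m_n = 36.26208 + 43.37238 = 79.63446 u
Δm = 79.63446 − 78.96941 = 0.66505 u
Binding energy = Δm·c² = 0.66505 × 931.494 MeV/u = 619.490 MeV
Per nucleon: 619.490 / 79 = 7.842 MeV

7.842 MeV/nucleon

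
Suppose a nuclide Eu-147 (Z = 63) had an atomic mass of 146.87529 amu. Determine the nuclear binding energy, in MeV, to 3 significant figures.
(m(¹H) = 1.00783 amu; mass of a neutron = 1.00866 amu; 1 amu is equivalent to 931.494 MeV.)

With 63 protons and 84 neutrons (A = 147):
Total constituent mass: 63 × 1.00783 + 84 × 1.00866 = 148.22073 amu
Mass defect Δm = 148.22073 − 146.87529 = 1.34544 amu
E_B = 1.34544 × 931.494 = 1253.27 MeV

1250 MeV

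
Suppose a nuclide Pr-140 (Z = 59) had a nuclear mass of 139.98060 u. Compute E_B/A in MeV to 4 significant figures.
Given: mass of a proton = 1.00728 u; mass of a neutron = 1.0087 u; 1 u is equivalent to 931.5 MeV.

Z = 59, so N = A − Z = 140 − 59 = 81.
Total constituent mass: 59 × 1.00728 + 81 × 1.0087 = 141.13422 u
The mass defect is 141.13422 − 139.98060 = 1.15362 u.
Converting to energy: 1.15362 u × 931.5 MeV/u = 1074.60 MeV
Dividing by A = 140 gives 7.676 MeV per nucleon.

7.676 MeV/nucleon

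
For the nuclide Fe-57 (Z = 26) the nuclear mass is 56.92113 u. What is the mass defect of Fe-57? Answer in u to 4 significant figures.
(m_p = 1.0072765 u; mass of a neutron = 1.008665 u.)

The nucleus contains 26 protons and 57 − 26 = 31 neutrons.
Σm = 26·m_p + 31·m_n = 26.1891890 + 31.268615 = 57.4578040 u
Mass defect Δm = 57.4578040 − 56.92113 = 0.5366740 u

0.5367 u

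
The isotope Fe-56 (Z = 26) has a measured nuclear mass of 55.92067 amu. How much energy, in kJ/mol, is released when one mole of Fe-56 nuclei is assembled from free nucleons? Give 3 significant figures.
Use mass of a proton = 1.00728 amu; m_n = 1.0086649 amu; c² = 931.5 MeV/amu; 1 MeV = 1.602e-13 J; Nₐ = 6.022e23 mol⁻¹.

4.75e+10 kJ/mol

Z = 26, so N = A − Z = 56 − 26 = 30.
Mass of separated nucleons = 26(1.00728) + 30(1.0086649) = 26.18928 + 30.2599470 = 56.4492270 amu
Mass defect Δm = 56.4492270 − 55.92067 = 0.5285570 amu
Binding energy = Δm·c² = 0.5285570 × 931.5 MeV/amu = 492.351 MeV
Per nucleus in joules: 492.351 MeV × 1.602e-13 J/MeV = 7.8875e-11 J
Per mole: 7.8875e-11 J × 6.022e23 mol⁻¹ = 4.7499e+13 J/mol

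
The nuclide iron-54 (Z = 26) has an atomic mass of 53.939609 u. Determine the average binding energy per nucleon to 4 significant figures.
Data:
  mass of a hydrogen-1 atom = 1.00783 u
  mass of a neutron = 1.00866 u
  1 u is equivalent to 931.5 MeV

Z = 26, so N = A − Z = 54 − 26 = 28.
Mass of separated nucleons = 26(1.00783) + 28(1.00866) = 26.20358 + 28.24248 = 54.44606 u
The mass defect is 54.44606 − 53.939609 = 0.506451 u.
Converting to energy: 0.506451 u × 931.5 MeV/u = 471.759 MeV
Per nucleon: 471.759 / 54 = 8.736 MeV

8.736 MeV/nucleon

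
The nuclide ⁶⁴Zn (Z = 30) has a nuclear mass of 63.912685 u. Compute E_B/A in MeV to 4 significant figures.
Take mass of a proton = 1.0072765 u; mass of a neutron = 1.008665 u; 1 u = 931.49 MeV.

With 30 protons and 34 neutrons (A = 64):
Total constituent mass: 30 × 1.0072765 + 34 × 1.008665 = 64.5129050 u
Mass defect Δm = 64.5129050 − 63.912685 = 0.6002200 u
E_B = 0.6002200 × 931.49 = 559.099 MeV
BE/A = 559.099 MeV / 64 = 8.736 MeV/nucleon

8.736 MeV/nucleon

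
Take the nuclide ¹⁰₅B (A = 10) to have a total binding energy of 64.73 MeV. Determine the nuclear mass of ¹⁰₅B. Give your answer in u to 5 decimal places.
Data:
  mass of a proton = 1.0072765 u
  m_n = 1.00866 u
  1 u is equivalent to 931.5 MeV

Mass defect = 64.73 MeV / (931.5 MeV/u) = 0.0694901 u
Constituent mass = 5(1.0072765) + 5(1.00866) = 10.0796825 u
Nuclear mass = 10.0796825 − 0.0694901 = 10.0101924 u ≈ 10.01019 u (to 5 decimal places)

10.01019 u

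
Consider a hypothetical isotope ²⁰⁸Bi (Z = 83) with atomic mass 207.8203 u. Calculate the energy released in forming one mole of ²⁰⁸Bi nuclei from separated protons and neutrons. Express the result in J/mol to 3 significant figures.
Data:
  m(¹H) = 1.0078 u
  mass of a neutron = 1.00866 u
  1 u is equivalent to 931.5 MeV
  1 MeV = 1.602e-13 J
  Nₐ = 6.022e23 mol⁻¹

Total constituent mass: 83 × 1.0078 + 125 × 1.00866 = 209.72990 u
Mass defect Δm = 209.72990 − 207.8203 = 1.90960 u
Binding energy = Δm·c² = 1.90960 × 931.5 MeV/u = 1778.79 MeV
Per nucleus in joules: 1778.79 MeV × 1.602e-13 J/MeV = 2.8496e-10 J
Per mole: 2.8496e-10 J × 6.022e23 mol⁻¹ = 1.7160e+14 J/mol

1.72e+14 J/mol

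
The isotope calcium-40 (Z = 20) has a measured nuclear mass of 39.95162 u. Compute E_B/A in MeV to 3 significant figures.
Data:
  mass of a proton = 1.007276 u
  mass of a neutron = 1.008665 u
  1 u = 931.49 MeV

8.55 MeV/nucleon

Z = 20, so N = A − Z = 40 − 20 = 20.
Σm = 20·m_p + 20·m_n = 20.145520 + 20.173300 = 40.318820 u
Mass defect Δm = 40.318820 − 39.95162 = 0.367200 u
Binding energy = Δm·c² = 0.367200 × 931.49 MeV/u = 342.043 MeV
Per nucleon: 342.043 / 40 = 8.551 MeV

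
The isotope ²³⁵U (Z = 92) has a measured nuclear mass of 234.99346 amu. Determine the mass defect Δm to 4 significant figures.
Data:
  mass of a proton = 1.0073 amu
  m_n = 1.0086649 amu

1.917 amu

With 92 protons and 143 neutrons (A = 235):
Σm = 92·m_p + 143·m_n = 92.6716 + 144.2390807 = 236.9106807 amu
The mass defect is 236.9106807 − 234.99346 = 1.9172207 amu.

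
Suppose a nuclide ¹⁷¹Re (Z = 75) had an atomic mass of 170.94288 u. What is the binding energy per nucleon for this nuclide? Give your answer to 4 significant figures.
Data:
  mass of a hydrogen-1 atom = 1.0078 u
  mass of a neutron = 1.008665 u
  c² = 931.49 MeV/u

8.029 MeV/nucleon

Mass of separated nucleons = 75(1.0078) + 96(1.008665) = 75.5850 + 96.831840 = 172.416840 u
The mass defect is 172.416840 − 170.94288 = 1.473960 u.
E_B = 1.473960 × 931.49 = 1372.98 MeV
BE/A = 1372.98 MeV / 171 = 8.029 MeV/nucleon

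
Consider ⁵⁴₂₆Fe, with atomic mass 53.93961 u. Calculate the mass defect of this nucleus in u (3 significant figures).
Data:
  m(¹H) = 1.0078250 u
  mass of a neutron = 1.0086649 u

With 26 protons and 28 neutrons (A = 54):
Mass of separated nucleons = 26(1.0078250) + 28(1.0086649) = 26.2034500 + 28.2426172 = 54.4460672 u
Mass defect Δm = 54.4460672 − 53.93961 = 0.5064572 u

0.506 u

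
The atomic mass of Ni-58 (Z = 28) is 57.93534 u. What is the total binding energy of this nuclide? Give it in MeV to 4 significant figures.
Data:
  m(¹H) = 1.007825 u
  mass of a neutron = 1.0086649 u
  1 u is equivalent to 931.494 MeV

506.5 MeV

Σm = 28·m(¹H) + 30·m_n = 28.219100 + 30.2599470 = 58.4790470 u
Δm = 58.4790470 − 57.93534 = 0.5437070 u
Binding energy = Δm·c² = 0.5437070 × 931.494 MeV/u = 506.460 MeV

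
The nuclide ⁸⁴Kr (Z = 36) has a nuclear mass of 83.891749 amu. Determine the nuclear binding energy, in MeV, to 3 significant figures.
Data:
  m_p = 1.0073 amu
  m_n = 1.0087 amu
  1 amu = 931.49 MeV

735 MeV

Z = 36, so N = A − Z = 84 − 36 = 48.
Σm = 36·m_p + 48·m_n = 36.2628 + 48.4176 = 84.6804 amu
Δm = 84.6804 − 83.891749 = 0.788651 amu
E_B = 0.788651 × 931.49 = 734.621 MeV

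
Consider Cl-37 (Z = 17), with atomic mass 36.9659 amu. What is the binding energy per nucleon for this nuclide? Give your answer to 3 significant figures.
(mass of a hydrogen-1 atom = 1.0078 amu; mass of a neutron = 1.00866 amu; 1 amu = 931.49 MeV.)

Mass of separated nucleons = 17(1.0078) + 20(1.00866) = 17.1326 + 20.17320 = 37.30580 amu
The mass defect is 37.30580 − 36.9659 = 0.33990 amu.
E_B = 0.33990 × 931.49 = 316.613 MeV
BE/A = 316.613 MeV / 37 = 8.557 MeV/nucleon

8.56 MeV/nucleon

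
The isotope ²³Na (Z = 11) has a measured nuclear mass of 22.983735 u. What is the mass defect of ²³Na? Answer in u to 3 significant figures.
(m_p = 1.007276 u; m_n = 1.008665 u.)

With 11 protons and 12 neutrons (A = 23):
Σm = 11·m_p + 12·m_n = 11.080036 + 12.103980 = 23.184016 u
Δm = 23.184016 − 22.983735 = 0.200281 u

0.200 u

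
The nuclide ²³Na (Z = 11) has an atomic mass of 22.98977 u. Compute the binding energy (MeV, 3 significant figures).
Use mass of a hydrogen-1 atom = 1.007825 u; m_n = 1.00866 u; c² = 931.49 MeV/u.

187 MeV

Mass of separated nucleons = 11(1.007825) + 12(1.00866) = 11.086075 + 12.10392 = 23.189995 u
Δm = 23.189995 − 22.98977 = 0.200225 u
E_B = 0.200225 × 931.49 = 186.508 MeV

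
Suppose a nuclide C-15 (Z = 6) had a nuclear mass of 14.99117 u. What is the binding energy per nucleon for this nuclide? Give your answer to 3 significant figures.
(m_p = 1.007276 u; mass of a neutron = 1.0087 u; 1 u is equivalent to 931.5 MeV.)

Total constituent mass: 6 × 1.007276 + 9 × 1.0087 = 15.121956 u
Mass defect Δm = 15.121956 − 14.99117 = 0.130786 u
E_B = 0.130786 × 931.5 = 121.827 MeV
Dividing by A = 15 gives 8.122 MeV per nucleon.

8.12 MeV/nucleon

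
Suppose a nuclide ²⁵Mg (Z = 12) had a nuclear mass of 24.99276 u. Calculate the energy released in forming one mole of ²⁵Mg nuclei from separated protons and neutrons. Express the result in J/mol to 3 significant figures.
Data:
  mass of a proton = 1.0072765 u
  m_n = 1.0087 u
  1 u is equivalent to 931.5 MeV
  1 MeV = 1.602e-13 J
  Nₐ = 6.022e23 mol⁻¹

Z = 12, so N = A − Z = 25 − 12 = 13.
Mass of separated nucleons = 12(1.0072765) + 13(1.0087) = 12.0873180 + 13.1131 = 25.2004180 u
Δm = 25.2004180 − 24.99276 = 0.2076580 u
Converting to energy: 0.2076580 u × 931.5 MeV/u = 193.433 MeV
Per nucleus in joules: 193.433 MeV × 1.602e-13 J/MeV = 3.0988e-11 J
Per mole: 3.0988e-11 J × 6.022e23 mol⁻¹ = 1.8661e+13 J/mol

1.87e+13 J/mol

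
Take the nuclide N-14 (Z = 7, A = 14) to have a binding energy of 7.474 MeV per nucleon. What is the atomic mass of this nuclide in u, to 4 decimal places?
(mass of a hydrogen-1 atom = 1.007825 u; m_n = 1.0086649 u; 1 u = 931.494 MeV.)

14.0031 u

Total binding energy = 14 × 7.474 = 104.636 MeV
Mass defect = 104.636 MeV / (931.494 MeV/u) = 0.112331 u
Constituent mass = 7(1.007825) + 7(1.0086649) = 14.1154293 u
Atomic mass = 14.1154293 − 0.112331 = 14.0030983 u ≈ 14.0031 u (to 4 decimal places)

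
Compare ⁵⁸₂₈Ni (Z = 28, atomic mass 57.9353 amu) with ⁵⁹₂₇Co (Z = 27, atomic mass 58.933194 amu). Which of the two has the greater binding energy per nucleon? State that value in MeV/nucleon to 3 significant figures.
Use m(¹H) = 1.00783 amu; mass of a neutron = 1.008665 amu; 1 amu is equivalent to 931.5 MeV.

⁵⁸₂₈Ni: Σm = 28(1.00783) + 30(1.008665) = 58.479190 amu; Δm = 0.543890 amu; E_B = 506.63 MeV; E_B/A = 8.735 MeV
⁵⁹₂₇Co: Σm = 27(1.00783) + 32(1.008665) = 59.488690 amu; Δm = 0.555496 amu; E_B = 517.44 MeV; E_B/A = 8.770 MeV
⁵⁹₂₇Co has the higher binding energy per nucleon, so it is the more tightly bound nucleus.

⁵⁹₂₇Co; 8.77 MeV/nucleon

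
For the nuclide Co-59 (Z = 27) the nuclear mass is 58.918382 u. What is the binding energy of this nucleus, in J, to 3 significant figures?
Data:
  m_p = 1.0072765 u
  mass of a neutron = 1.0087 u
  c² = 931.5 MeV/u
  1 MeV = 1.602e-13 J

8.30e-11 J

Total constituent mass: 27 × 1.0072765 + 32 × 1.0087 = 59.4748655 u
Δm = 59.4748655 − 58.918382 = 0.5564835 u
E_B = 0.5564835 × 931.5 = 518.364 MeV
In joules: 518.364 MeV × 1.602e-13 J/MeV = 8.3042e-11 J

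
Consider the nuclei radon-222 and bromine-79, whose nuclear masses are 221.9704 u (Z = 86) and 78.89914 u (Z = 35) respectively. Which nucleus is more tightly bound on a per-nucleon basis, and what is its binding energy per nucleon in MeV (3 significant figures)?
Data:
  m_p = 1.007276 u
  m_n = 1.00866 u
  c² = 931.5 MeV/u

bromine-79; 8.68 MeV/nucleon

radon-222: Σm = 86(1.007276) + 136(1.00866) = 223.803496 u; Δm = 1.833096 u; E_B = 1707.53 MeV; E_B/A = 7.692 MeV
bromine-79: Σm = 35(1.007276) + 44(1.00866) = 79.635700 u; Δm = 0.736560 u; E_B = 686.11 MeV; E_B/A = 8.6849 MeV
bromine-79 has the higher binding energy per nucleon, so it is the more tightly bound nucleus.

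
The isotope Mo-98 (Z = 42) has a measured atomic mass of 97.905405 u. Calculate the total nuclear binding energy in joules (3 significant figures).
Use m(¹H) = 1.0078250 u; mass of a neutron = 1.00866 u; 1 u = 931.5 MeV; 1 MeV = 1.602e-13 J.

1.36e-10 J

With 42 protons and 56 neutrons (A = 98):
Mass of separated nucleons = 42(1.0078250) + 56(1.00866) = 42.3286500 + 56.48496 = 98.8136100 u
The mass defect is 98.8136100 − 97.905405 = 0.9082050 u.
Converting to energy: 0.9082050 u × 931.5 MeV/u = 845.993 MeV
In joules: 845.993 MeV × 1.602e-13 J/MeV = 1.3553e-10 J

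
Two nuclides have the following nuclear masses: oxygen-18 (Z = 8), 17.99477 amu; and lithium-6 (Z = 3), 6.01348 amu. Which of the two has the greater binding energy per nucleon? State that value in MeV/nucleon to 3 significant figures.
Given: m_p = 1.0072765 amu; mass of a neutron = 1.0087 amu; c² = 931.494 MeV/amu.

oxygen-18: Σm = 8(1.0072765) + 10(1.0087) = 18.1452120 amu; Δm = 0.1504420 amu; E_B = 140.136 MeV; E_B/A = 7.785 MeV
lithium-6: Σm = 3(1.0072765) + 3(1.0087) = 6.0479295 amu; Δm = 0.0344495 amu; E_B = 32.090 MeV; E_B/A = 5.348 MeV
oxygen-18 has the higher binding energy per nucleon, so it is the more tightly bound nucleus.

oxygen-18; 7.79 MeV/nucleon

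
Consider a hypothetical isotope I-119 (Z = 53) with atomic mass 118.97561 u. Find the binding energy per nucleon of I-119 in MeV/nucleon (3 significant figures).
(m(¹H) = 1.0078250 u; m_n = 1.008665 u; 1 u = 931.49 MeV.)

7.91 MeV/nucleon

Z = 53, so N = A − Z = 119 − 53 = 66.
Σm = 53·m(¹H) + 66·m_n = 53.4147250 + 66.571890 = 119.9866150 u
Mass defect Δm = 119.9866150 − 118.97561 = 1.0110050 u
E_B = 1.0110050 × 931.49 = 941.741 MeV
Per nucleon: 941.741 / 119 = 7.914 MeV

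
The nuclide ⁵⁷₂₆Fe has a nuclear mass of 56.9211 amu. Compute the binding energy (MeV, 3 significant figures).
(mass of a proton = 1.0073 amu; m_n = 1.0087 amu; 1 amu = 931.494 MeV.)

The nucleus contains 26 protons and 57 − 26 = 31 neutrons.
Total constituent mass: 26 × 1.0073 + 31 × 1.0087 = 57.4595 amu
Δm = 57.4595 − 56.9211 = 0.5384 amu
Converting to energy: 0.5384 amu × 931.494 MeV/amu = 501.516 MeV

502 MeV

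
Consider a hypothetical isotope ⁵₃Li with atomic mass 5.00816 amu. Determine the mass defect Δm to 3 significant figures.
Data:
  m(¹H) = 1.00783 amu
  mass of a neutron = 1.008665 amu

With 3 protons and 2 neutrons (A = 5):
Σm = 3·m(¹H) + 2·m_n = 3.02349 + 2.017330 = 5.040820 amu
Mass defect Δm = 5.040820 − 5.00816 = 0.032660 amu

0.0327 amu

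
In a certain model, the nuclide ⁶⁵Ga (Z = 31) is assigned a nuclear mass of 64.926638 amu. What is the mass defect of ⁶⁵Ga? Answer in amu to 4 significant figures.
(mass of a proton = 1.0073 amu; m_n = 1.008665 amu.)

Σm = 31·m_p + 34·m_n = 31.2263 + 34.294610 = 65.520910 amu
Δm = 65.520910 − 64.926638 = 0.594272 amu

0.5943 amu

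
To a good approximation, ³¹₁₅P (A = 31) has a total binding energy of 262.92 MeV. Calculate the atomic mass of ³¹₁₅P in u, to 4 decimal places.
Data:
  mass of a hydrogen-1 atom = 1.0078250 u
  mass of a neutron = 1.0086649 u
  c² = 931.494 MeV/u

30.9738 u

Mass defect = 262.92 MeV / (931.494 MeV/u) = 0.282256 u
Constituent mass = 15(1.0078250) + 16(1.0086649) = 31.2560134 u
Atomic mass = 31.2560134 − 0.282256 = 30.9737574 u ≈ 30.9738 u (to 4 decimal places)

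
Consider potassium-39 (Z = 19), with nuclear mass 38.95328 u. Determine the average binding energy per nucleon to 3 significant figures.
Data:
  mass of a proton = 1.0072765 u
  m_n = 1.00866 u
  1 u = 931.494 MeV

8.55 MeV/nucleon

Total constituent mass: 19 × 1.0072765 + 20 × 1.00866 = 39.3114535 u
Δm = 39.3114535 − 38.95328 = 0.3581735 u
E_B = 0.3581735 × 931.494 = 333.636 MeV
BE/A = 333.636 MeV / 39 = 8.5548 MeV/nucleon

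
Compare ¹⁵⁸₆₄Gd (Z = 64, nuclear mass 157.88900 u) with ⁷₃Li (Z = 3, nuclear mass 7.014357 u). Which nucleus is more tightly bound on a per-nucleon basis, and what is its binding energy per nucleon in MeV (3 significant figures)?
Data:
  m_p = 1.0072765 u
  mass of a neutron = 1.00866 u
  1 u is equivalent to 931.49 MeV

¹⁵⁸₆₄Gd; 8.20 MeV/nucleon

¹⁵⁸₆₄Gd: Σm = 64(1.0072765) + 94(1.00866) = 159.2797360 u; Δm = 1.3907360 u; E_B = 1295.5 MeV; E_B/A = 8.199 MeV
⁷₃Li: Σm = 3(1.0072765) + 4(1.00866) = 7.0564695 u; Δm = 0.0421125 u; E_B = 39.227 MeV; E_B/A = 5.604 MeV
¹⁵⁸₆₄Gd has the higher binding energy per nucleon, so it is the more tightly bound nucleus.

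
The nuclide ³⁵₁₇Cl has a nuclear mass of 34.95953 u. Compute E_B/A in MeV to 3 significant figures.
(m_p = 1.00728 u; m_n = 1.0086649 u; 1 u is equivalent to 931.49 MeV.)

8.52 MeV/nucleon

Total constituent mass: 17 × 1.00728 + 18 × 1.0086649 = 35.2797282 u
Mass defect Δm = 35.2797282 − 34.95953 = 0.3201982 u
Binding energy = Δm·c² = 0.3201982 × 931.49 MeV/u = 298.261 MeV
Dividing by A = 35 gives 8.522 MeV per nucleon.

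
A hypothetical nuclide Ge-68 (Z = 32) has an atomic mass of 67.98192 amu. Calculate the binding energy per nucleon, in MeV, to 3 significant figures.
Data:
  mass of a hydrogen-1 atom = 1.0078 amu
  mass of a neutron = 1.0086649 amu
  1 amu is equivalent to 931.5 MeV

Z = 32, so N = A − Z = 68 − 32 = 36.
Mass of separated nucleons = 32(1.0078) + 36(1.0086649) = 32.2496 + 36.3119364 = 68.5615364 amu
Mass defect Δm = 68.5615364 − 67.98192 = 0.5796164 amu
E_B = 0.5796164 × 931.5 = 539.913 MeV
BE/A = 539.913 MeV / 68 = 7.940 MeV/nucleon

7.94 MeV/nucleon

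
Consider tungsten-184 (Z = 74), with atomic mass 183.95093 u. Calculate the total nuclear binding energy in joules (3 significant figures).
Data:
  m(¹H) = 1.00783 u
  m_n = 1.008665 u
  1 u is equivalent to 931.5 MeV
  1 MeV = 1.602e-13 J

2.36e-10 J

Σm = 74·m(¹H) + 110·m_n = 74.57942 + 110.953150 = 185.532570 u
The mass defect is 185.532570 − 183.95093 = 1.581640 u.
E_B = 1.581640 × 931.5 = 1473.30 MeV
In joules: 1473.30 MeV × 1.602e-13 J/MeV = 2.3602e-10 J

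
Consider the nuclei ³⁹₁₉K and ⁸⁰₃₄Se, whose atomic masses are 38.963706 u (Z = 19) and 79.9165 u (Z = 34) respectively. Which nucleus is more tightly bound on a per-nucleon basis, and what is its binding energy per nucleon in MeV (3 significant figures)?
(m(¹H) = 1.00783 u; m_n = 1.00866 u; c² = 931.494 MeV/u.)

⁸⁰₃₄Se; 8.71 MeV/nucleon

³⁹₁₉K: Σm = 19(1.00783) + 20(1.00866) = 39.32197 u; Δm = 0.358264 u; E_B = 333.72 MeV; E_B/A = 8.557 MeV
⁸⁰₃₄Se: Σm = 34(1.00783) + 46(1.00866) = 80.66458 u; Δm = 0.74808 u; E_B = 696.83 MeV; E_B/A = 8.710 MeV
⁸⁰₃₄Se has the higher binding energy per nucleon, so it is the more tightly bound nucleus.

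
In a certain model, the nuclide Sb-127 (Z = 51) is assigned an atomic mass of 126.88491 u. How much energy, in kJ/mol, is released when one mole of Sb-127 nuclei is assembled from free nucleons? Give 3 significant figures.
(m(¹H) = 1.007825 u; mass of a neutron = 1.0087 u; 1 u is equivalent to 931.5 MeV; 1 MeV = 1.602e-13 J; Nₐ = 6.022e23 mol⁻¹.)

Z = 51, so N = A − Z = 127 − 51 = 76.
Σm = 51·m(¹H) + 76·m_n = 51.399075 + 76.6612 = 128.060275 u
Δm = 128.060275 − 126.88491 = 1.175365 u
Converting to energy: 1.175365 u × 931.5 MeV/u = 1094.85 MeV
Per nucleus in joules: 1094.85 MeV × 1.602e-13 J/MeV = 1.7539e-10 J
Per mole: 1.7539e-10 J × 6.022e23 mol⁻¹ = 1.0562e+14 J/mol

1.06e+11 kJ/mol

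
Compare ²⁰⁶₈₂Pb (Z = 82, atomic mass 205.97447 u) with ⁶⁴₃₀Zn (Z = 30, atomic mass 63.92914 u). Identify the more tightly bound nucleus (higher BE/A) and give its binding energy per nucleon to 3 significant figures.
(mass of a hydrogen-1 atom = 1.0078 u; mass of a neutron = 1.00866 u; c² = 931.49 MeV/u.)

²⁰⁶₈₂Pb: Σm = 82(1.0078) + 124(1.00866) = 207.71344 u; Δm = 1.73897 u; E_B = 1619.8 MeV; E_B/A = 7.863 MeV
⁶⁴₃₀Zn: Σm = 30(1.0078) + 34(1.00866) = 64.52844 u; Δm = 0.59930 u; E_B = 558.24 MeV; E_B/A = 8.723 MeV
⁶⁴₃₀Zn has the higher binding energy per nucleon, so it is the more tightly bound nucleus.

⁶⁴₃₀Zn; 8.72 MeV/nucleon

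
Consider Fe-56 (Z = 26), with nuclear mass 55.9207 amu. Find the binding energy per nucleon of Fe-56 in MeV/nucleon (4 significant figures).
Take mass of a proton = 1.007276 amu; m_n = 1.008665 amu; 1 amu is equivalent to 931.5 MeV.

Z = 26, so N = A − Z = 56 − 26 = 30.
Total constituent mass: 26 × 1.007276 + 30 × 1.008665 = 56.449126 amu
The mass defect is 56.449126 − 55.9207 = 0.528426 amu.
Binding energy = Δm·c² = 0.528426 × 931.5 MeV/amu = 492.229 MeV
Dividing by A = 56 gives 8.790 MeV per nucleon.

8.790 MeV/nucleon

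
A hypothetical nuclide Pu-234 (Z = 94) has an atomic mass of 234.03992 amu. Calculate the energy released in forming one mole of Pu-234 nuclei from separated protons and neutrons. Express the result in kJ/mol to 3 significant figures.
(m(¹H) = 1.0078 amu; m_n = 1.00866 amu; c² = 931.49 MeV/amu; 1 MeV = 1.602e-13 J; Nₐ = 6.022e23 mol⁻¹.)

The nucleus contains 94 protons and 234 − 94 = 140 neutrons.
Σm = 94·m(¹H) + 140·m_n = 94.7332 + 141.21240 = 235.94560 amu
The mass defect is 235.94560 − 234.03992 = 1.90568 amu.
E_B = 1.90568 × 931.49 = 1775.12 MeV
Per nucleus in joules: 1775.12 MeV × 1.602e-13 J/MeV = 2.8437e-10 J
Per mole: 2.8437e-10 J × 6.022e23 mol⁻¹ = 1.7125e+14 J/mol

1.71e+11 kJ/mol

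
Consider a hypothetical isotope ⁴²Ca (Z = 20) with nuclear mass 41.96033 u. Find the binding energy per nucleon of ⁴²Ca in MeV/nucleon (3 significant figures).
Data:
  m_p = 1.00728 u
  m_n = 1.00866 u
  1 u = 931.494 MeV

Z = 20, so N = A − Z = 42 − 20 = 22.
Σm = 20·m_p + 22·m_n = 20.14560 + 22.19052 = 42.33612 u
The mass defect is 42.33612 − 41.96033 = 0.37579 u.
Binding energy = Δm·c² = 0.37579 × 931.494 MeV/u = 350.046 MeV
Per nucleon: 350.046 / 42 = 8.334 MeV

8.33 MeV/nucleon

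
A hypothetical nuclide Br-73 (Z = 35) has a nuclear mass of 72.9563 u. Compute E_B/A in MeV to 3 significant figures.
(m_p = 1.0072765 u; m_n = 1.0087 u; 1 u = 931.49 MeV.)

8.03 MeV/nucleon

Σm = 35·m_p + 38·m_n = 35.2546775 + 38.3306 = 73.5852775 u
The mass defect is 73.5852775 − 72.9563 = 0.6289775 u.
Binding energy = Δm·c² = 0.6289775 × 931.49 MeV/u = 585.886 MeV
Per nucleon: 585.886 / 73 = 8.026 MeV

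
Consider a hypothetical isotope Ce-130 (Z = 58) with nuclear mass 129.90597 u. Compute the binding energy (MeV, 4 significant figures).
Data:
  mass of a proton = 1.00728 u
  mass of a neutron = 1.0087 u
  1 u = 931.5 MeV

1064 MeV

Z = 58, so N = A − Z = 130 − 58 = 72.
Total constituent mass: 58 × 1.00728 + 72 × 1.0087 = 131.04864 u
The mass defect is 131.04864 − 129.90597 = 1.14267 u.
Converting to energy: 1.14267 u × 931.5 MeV/u = 1064.40 MeV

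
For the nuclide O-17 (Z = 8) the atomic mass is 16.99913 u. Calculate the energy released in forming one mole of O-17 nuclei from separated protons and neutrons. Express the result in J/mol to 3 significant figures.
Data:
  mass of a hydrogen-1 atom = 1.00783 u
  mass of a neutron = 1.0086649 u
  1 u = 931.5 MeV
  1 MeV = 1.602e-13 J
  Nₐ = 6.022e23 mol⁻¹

Mass of separated nucleons = 8(1.00783) + 9(1.0086649) = 8.06264 + 9.0779841 = 17.1406241 u
The mass defect is 17.1406241 − 16.99913 = 0.1414941 u.
E_B = 0.1414941 × 931.5 = 131.802 MeV
Per nucleus in joules: 131.802 MeV × 1.602e-13 J/MeV = 2.1115e-11 J
Per mole: 2.1115e-11 J × 6.022e23 mol⁻¹ = 1.2715e+13 J/mol

1.27e+13 J/mol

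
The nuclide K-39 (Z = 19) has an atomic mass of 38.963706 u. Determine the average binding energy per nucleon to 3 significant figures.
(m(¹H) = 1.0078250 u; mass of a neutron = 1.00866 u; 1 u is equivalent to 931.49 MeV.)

8.55 MeV/nucleon

Z = 19, so N = A − Z = 39 − 19 = 20.
Total constituent mass: 19 × 1.0078250 + 20 × 1.00866 = 39.3218750 u
Mass defect Δm = 39.3218750 − 38.963706 = 0.3581690 u
Binding energy = Δm·c² = 0.3581690 × 931.49 MeV/u = 333.631 MeV
Dividing by A = 39 gives 8.5546 MeV per nucleon.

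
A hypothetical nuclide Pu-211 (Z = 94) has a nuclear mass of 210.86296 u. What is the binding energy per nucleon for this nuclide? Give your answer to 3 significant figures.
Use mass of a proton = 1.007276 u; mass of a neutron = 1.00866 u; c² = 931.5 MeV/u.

8.10 MeV/nucleon

The nucleus contains 94 protons and 211 − 94 = 117 neutrons.
Σm = 94·m_p + 117·m_n = 94.683944 + 118.01322 = 212.697164 u
Mass defect Δm = 212.697164 − 210.86296 = 1.834204 u
Binding energy = Δm·c² = 1.834204 × 931.5 MeV/u = 1708.56 MeV
Per nucleon: 1708.56 / 211 = 8.097 MeV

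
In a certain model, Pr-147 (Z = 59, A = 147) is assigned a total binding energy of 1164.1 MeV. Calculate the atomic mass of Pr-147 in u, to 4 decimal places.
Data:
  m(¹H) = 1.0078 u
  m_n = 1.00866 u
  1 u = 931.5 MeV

Mass defect = 1164.1 MeV / (931.5 MeV/u) = 1.249705 u
Constituent mass = 59(1.0078) + 88(1.00866) = 148.22228 u
Atomic mass = 148.22228 − 1.249705 = 146.972575 u ≈ 146.9726 u (to 4 decimal places)

146.9726 u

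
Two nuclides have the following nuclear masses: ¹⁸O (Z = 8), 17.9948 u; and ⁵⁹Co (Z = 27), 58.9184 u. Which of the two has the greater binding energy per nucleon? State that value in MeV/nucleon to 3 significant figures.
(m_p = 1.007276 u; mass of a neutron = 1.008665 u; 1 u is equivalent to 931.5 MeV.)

⁵⁹Co; 8.77 MeV/nucleon

¹⁸O: Σm = 8(1.007276) + 10(1.008665) = 18.144858 u; Δm = 0.150058 u; E_B = 139.78 MeV; E_B/A = 7.766 MeV
⁵⁹Co: Σm = 27(1.007276) + 32(1.008665) = 59.473732 u; Δm = 0.555332 u; E_B = 517.29 MeV; E_B/A = 8.768 MeV
⁵⁹Co has the higher binding energy per nucleon, so it is the more tightly bound nucleus.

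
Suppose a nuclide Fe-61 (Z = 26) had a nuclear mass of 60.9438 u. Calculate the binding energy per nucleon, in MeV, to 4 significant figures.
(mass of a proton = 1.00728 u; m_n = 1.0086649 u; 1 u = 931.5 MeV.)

8.380 MeV/nucleon

The nucleus contains 26 protons and 61 − 26 = 35 neutrons.
Mass of separated nucleons = 26(1.00728) + 35(1.0086649) = 26.18928 + 35.3032715 = 61.4925515 u
Mass defect Δm = 61.4925515 − 60.9438 = 0.5487515 u
Converting to energy: 0.5487515 u × 931.5 MeV/u = 511.162 MeV
Dividing by A = 61 gives 8.380 MeV per nucleon.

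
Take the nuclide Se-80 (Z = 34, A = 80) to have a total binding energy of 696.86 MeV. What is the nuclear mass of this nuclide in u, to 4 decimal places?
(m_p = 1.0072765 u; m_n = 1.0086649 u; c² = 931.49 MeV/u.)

79.8979 u

Mass defect = 696.86 MeV / (931.49 MeV/u) = 0.748113 u
Constituent mass = 34(1.0072765) + 46(1.0086649) = 80.6459864 u
Nuclear mass = 80.6459864 − 0.748113 = 79.8978734 u ≈ 79.8979 u (to 4 decimal places)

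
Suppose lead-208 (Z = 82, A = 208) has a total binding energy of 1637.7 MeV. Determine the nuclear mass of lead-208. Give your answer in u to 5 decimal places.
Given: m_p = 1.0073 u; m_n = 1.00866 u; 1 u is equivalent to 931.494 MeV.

207.93162 u

Mass defect = 1637.7 MeV / (931.494 MeV/u) = 1.7581434 u
Constituent mass = 82(1.0073) + 126(1.00866) = 209.68976 u
Nuclear mass = 209.68976 − 1.7581434 = 207.9316166 u ≈ 207.93162 u (to 5 decimal places)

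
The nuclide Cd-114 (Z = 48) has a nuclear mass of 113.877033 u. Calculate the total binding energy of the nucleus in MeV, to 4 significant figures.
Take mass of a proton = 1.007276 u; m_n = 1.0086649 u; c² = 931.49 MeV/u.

972.6 MeV

Total constituent mass: 48 × 1.007276 + 66 × 1.0086649 = 114.9211314 u
The mass defect is 114.9211314 − 113.877033 = 1.0440984 u.
E_B = 1.0440984 × 931.49 = 972.567 MeV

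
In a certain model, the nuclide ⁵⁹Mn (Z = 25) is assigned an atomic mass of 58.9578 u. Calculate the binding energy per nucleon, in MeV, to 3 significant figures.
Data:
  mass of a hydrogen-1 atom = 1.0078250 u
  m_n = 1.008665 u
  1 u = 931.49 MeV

With 25 protons and 34 neutrons (A = 59):
Total constituent mass: 25 × 1.0078250 + 34 × 1.008665 = 59.4902350 u
Mass defect Δm = 59.4902350 − 58.9578 = 0.5324350 u
Converting to energy: 0.5324350 u × 931.49 MeV/u = 495.958 MeV
BE/A = 495.958 MeV / 59 = 8.406 MeV/nucleon

8.41 MeV/nucleon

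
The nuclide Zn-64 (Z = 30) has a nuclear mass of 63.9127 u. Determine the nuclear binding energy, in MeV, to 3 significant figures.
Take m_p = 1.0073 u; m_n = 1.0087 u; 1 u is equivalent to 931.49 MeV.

Mass of separated nucleons = 30(1.0073) + 34(1.0087) = 30.2190 + 34.2958 = 64.5148 u
Mass defect Δm = 64.5148 − 63.9127 = 0.6021 u
Binding energy = Δm·c² = 0.6021 × 931.49 MeV/u = 560.850 MeV

561 MeV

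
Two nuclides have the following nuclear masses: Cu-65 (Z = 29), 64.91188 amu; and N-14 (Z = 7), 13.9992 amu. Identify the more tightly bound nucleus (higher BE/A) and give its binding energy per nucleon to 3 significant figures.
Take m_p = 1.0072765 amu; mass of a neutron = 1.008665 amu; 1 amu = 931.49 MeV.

Cu-65: Σm = 29(1.0072765) + 36(1.008665) = 65.5229585 amu; Δm = 0.6110785 amu; E_B = 569.21 MeV; E_B/A = 8.757 MeV
N-14: Σm = 7(1.0072765) + 7(1.008665) = 14.1115905 amu; Δm = 0.1123905 amu; E_B = 104.69 MeV; E_B/A = 7.478 MeV
Cu-65 has the higher binding energy per nucleon, so it is the more tightly bound nucleus.

Cu-65; 8.76 MeV/nucleon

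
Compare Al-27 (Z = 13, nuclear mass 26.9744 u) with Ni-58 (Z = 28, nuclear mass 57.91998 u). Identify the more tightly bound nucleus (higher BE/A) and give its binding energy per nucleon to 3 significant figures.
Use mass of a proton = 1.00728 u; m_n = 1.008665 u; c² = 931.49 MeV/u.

Ni-58; 8.73 MeV/nucleon

Al-27: Σm = 13(1.00728) + 14(1.008665) = 27.215950 u; Δm = 0.241550 u; E_B = 225.00 MeV; E_B/A = 8.333 MeV
Ni-58: Σm = 28(1.00728) + 30(1.008665) = 58.463790 u; Δm = 0.543810 u; E_B = 506.55 MeV; E_B/A = 8.734 MeV
Ni-58 has the higher binding energy per nucleon, so it is the more tightly bound nucleus.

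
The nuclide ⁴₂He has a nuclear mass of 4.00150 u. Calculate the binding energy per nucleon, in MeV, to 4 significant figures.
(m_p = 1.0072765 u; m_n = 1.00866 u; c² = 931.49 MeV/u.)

Z = 2, so N = A − Z = 4 − 2 = 2.
Σm = 2·m_p + 2·m_n = 2.0145530 + 2.01732 = 4.0318730 u
Δm = 4.0318730 − 4.00150 = 0.0303730 u
Binding energy = Δm·c² = 0.0303730 × 931.49 MeV/u = 28.2921 MeV
Dividing by A = 4 gives 7.073 MeV per nucleon.

7.073 MeV/nucleon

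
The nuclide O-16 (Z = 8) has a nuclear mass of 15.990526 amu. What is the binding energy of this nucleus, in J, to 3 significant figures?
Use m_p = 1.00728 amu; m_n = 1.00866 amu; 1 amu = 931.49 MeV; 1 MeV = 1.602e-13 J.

2.04e-11 J

With 8 protons and 8 neutrons (A = 16):
Mass of separated nucleons = 8(1.00728) + 8(1.00866) = 8.05824 + 8.06928 = 16.12752 amu
Δm = 16.12752 − 15.990526 = 0.136994 amu
Converting to energy: 0.136994 amu × 931.49 MeV/amu = 127.609 MeV
In joules: 127.609 MeV × 1.602e-13 J/MeV = 2.0443e-11 J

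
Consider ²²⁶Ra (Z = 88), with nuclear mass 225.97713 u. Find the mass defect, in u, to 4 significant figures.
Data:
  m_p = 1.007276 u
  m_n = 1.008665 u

The nucleus contains 88 protons and 226 − 88 = 138 neutrons.
Mass of separated nucleons = 88(1.007276) + 138(1.008665) = 88.640288 + 139.195770 = 227.836058 u
The mass defect is 227.836058 − 225.97713 = 1.858928 u.

1.859 u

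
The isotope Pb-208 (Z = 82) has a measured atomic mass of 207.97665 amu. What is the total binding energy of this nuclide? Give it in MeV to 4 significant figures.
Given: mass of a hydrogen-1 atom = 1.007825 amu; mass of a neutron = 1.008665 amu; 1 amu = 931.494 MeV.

1636 MeV

Total constituent mass: 82 × 1.007825 + 126 × 1.008665 = 209.733440 amu
The mass defect is 209.733440 − 207.97665 = 1.756790 amu.
E_B = 1.756790 × 931.494 = 1636.44 MeV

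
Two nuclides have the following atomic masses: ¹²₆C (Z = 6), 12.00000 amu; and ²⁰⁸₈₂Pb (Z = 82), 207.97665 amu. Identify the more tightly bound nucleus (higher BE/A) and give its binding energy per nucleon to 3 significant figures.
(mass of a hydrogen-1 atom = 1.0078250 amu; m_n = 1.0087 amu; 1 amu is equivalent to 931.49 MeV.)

²⁰⁸₈₂Pb; 7.89 MeV/nucleon

¹²₆C: Σm = 6(1.0078250) + 6(1.0087) = 12.0991500 amu; Δm = 0.0991500 amu; E_B = 92.357 MeV; E_B/A = 7.696 MeV
²⁰⁸₈₂Pb: Σm = 82(1.0078250) + 126(1.0087) = 209.7378500 amu; Δm = 1.7612000 amu; E_B = 1640.5 MeV; E_B/A = 7.887 MeV
²⁰⁸₈₂Pb has the higher binding energy per nucleon, so it is the more tightly bound nucleus.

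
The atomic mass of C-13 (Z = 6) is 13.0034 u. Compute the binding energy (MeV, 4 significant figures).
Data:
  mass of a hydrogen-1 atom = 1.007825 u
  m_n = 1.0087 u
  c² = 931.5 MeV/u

97.30 MeV

Z = 6, so N = A − Z = 13 − 6 = 7.
Total constituent mass: 6 × 1.007825 + 7 × 1.0087 = 13.107850 u
Mass defect Δm = 13.107850 − 13.0034 = 0.104450 u
E_B = 0.104450 × 931.5 = 97.2952 MeV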